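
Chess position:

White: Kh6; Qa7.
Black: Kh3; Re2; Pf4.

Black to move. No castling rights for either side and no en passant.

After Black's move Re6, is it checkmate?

no

After Re6: white king on h6; in check: yes, from the black rook on e6.
White has 4 legal replies: Kh7, Kg7, Kh5, Kg5.
In check but a legal move exists → not checkmate.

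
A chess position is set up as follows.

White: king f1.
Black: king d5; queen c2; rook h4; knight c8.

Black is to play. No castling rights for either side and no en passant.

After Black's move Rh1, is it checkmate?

After Rh1: white king on f1; in check: yes, from the black rook on h1.
King squares — e1: attacked by Rh1; g1: attacked by Rh1; e2: attacked by Qc2; f2: attacked by Qc2; g2: attacked by Qc2.
White has no legal moves → checkmate.

yes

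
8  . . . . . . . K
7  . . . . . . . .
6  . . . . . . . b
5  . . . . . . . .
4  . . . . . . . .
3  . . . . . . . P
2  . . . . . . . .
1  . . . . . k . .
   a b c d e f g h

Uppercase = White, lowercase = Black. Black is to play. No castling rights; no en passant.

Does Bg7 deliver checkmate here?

no

After Bg7: white king on h8; in check: yes, from the black bishop on g7.
White has 3 legal replies: Kg8, Kh7, Kxg7.
In check but a legal move exists → not checkmate.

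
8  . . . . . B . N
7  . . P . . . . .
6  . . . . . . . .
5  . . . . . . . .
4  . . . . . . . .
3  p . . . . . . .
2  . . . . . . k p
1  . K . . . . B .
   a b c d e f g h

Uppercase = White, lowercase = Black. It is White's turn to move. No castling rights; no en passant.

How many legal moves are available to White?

24

White to move; king on b1.
In check: no.
Legal moves: Nf7, Ng6, Bg7, Be7, Bh6, Bd6, Bfc5, Bb4, Bxa3, Ba7, Bb6, Bgc5, Bd4, Be3, Bxh2, Bf2, Kc2, Ka2, Kc1, Ka1, c8=Q, c8=R, c8=B, c8=N.
Count: 24.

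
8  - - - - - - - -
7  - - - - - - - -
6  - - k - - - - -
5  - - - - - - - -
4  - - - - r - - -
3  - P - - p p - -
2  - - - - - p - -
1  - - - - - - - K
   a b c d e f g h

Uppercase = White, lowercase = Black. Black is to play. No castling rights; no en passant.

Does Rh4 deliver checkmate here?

After Rh4: white king on h1; in check: yes, from the black rook on h4.
King squares — g1: attacked by Pf2; g2: attacked by Pf3; h2: attacked by Rh4.
White has no legal moves → checkmate.

yes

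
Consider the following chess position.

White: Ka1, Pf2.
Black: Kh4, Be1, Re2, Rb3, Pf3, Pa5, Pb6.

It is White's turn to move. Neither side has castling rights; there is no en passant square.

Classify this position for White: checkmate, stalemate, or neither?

stalemate

White to move; white king on a1.
In check: no.
King squares — b1: attacked by Rb3; a2: attacked by Re2; b2: attacked by Re2.
Legal moves for White: none.
Not in check and no legal moves → stalemate.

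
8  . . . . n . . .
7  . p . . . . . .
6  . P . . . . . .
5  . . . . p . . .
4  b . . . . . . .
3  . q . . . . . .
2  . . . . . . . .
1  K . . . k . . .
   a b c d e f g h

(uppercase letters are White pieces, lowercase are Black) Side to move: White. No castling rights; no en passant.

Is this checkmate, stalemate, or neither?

stalemate

White to move; white king on a1.
In check: no.
King squares — b1: attacked by Qb3; a2: attacked by Qb3; b2: attacked by Qb3.
Legal moves for White: none.
Not in check and no legal moves → stalemate.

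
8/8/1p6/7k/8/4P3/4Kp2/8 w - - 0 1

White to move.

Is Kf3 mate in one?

After Kf3: black king on h5; in check: no.
Black is not in check, so this cannot be checkmate.

no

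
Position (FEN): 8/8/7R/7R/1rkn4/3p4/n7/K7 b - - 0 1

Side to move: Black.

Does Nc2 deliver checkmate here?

no

After Nc2: white king on a1; in check: yes, from the black knight on c2.
White has 1 legal reply: Kxa2.
In check but a legal move exists → not checkmate.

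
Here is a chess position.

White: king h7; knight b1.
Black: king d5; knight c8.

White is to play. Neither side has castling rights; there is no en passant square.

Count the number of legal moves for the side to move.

8

White to move; king on h7.
In check: no.
Legal moves: Kh8, Kg8, Kg7, Kh6, Kg6, Nc3+, Na3, Nd2.
Count: 8.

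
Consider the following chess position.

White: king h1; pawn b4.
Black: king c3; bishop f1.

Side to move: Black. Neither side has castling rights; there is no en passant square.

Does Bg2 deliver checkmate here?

After Bg2: white king on h1; in check: yes, from the black bishop on g2.
White has 3 legal replies: Kh2, Kxg2, Kg1.
In check but a legal move exists → not checkmate.

no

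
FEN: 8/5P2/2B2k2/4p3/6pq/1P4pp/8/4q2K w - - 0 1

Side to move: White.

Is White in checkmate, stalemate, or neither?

checkmate

White to move; white king on h1.
In check: yes, from the black queen on e1.
King squares — g1: attacked by Qe1; g2: attacked by Ph3; h2: attacked by Pg3.
Legal moves for White: none.
In check with no legal moves → checkmate.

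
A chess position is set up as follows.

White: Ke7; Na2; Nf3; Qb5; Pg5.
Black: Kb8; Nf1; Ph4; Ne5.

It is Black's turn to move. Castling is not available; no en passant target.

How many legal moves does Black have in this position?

4

Black to move; king on b8.
In check: yes, from the white queen on b5.
Legal moves: Kc8, Ka8, Kc7, Ka7.
Count: 4.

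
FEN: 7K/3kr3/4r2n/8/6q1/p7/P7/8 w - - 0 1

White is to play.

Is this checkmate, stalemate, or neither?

White to move; white king on h8.
In check: no.
King squares — g7: attacked by Qg4; h7: attacked by Re7; g8: attacked by Qg4.
Legal moves for White: none.
Not in check and no legal moves → stalemate.

stalemate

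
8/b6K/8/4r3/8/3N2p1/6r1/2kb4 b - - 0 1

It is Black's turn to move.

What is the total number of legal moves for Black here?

Black to move; king on c1.
In check: yes, from the white knight on d3.
Legal moves: Kd2, Kc2, Kb1.
Count: 3.

3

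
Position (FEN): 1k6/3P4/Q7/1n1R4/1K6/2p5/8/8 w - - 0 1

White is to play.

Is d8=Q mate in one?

yes

After d8=Q: black king on b8; in check: yes, from the white queen on d8.
King squares — a7: attacked by Qa6; b7: attacked by Qa6; c7: attacked by Qd8; a8: attacked by Qa6; c8: attacked by Qa6.
Black has no legal moves → checkmate.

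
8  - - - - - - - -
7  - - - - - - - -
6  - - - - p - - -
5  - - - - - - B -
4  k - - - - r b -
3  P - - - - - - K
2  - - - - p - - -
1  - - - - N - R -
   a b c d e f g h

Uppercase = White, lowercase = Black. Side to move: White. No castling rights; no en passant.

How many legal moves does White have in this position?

White to move; king on h3.
In check: yes, from the black bishop on g4.
Legal moves: Kh4, Kg3, Kh2, Kg2, Rxg4.
Count: 5.

5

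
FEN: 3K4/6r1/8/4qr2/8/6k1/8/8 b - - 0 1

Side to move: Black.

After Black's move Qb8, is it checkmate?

yes

After Qb8: white king on d8; in check: yes, from the black queen on b8.
King squares — c7: attacked by Rg7; d7: attacked by Rg7; e7: attacked by Rg7; c8: attacked by Qb8; e8: attacked by Qb8.
White has no legal moves → checkmate.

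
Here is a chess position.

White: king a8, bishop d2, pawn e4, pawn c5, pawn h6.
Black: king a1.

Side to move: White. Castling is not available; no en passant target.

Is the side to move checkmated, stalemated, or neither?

White to move; white king on a8.
In check: no.
Legal moves for White: Kb8, Kb7, Ka7, Bg5, Ba5, Bf4, Bb4, Be3, Bc3+, Be1, Bc1, h7, c6, e5.
White has 14 legal moves and is not in check → neither.

neither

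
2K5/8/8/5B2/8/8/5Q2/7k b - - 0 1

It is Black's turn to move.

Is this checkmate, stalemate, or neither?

stalemate

Black to move; black king on h1.
In check: no.
King squares — g1: attacked by Qf2; g2: attacked by Qf2; h2: attacked by Qf2.
Legal moves for Black: none.
Not in check and no legal moves → stalemate.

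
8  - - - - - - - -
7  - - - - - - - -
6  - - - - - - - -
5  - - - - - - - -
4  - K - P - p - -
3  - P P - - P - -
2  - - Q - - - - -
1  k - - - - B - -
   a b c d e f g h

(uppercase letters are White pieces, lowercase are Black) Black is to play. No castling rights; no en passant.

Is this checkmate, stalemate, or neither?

stalemate

Black to move; black king on a1.
In check: no.
King squares — b1: attacked by Qc2; a2: attacked by Qc2; b2: attacked by Qc2.
Legal moves for Black: none.
Not in check and no legal moves → stalemate.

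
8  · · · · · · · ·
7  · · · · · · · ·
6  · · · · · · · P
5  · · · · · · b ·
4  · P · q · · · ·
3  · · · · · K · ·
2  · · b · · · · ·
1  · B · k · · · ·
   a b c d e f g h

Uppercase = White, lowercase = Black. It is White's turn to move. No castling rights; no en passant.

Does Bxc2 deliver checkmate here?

no

After Bxc2: black king on d1; in check: yes, from the white bishop on c2.
Black has 4 legal replies: Kd2, Kxc2, Ke1, Kc1.
In check but a legal move exists → not checkmate.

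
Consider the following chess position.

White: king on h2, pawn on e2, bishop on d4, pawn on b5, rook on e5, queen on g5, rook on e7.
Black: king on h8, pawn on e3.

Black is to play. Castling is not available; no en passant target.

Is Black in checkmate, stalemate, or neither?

stalemate

Black to move; black king on h8.
In check: no.
King squares — g7: attacked by Qg5; h7: attacked by Re7; g8: attacked by Qg5.
Legal moves for Black: none.
Not in check and no legal moves → stalemate.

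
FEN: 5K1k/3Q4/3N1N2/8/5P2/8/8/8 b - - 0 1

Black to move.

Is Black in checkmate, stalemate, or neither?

stalemate

Black to move; black king on h8.
In check: no.
King squares — g7: attacked by Qd7; h7: attacked by Nf6; g8: attacked by Nf6.
Legal moves for Black: none.
Not in check and no legal moves → stalemate.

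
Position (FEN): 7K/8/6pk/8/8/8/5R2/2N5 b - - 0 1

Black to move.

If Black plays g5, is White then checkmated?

After g5: white king on h8; in check: no.
White is not in check, so this cannot be checkmate.

no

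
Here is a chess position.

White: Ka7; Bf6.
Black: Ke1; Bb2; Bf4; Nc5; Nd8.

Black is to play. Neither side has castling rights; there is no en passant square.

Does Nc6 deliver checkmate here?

no

After Nc6: white king on a7; in check: yes, from the black knight on c6.
White has 2 legal replies: Ka8, Kb6.
In check but a legal move exists → not checkmate.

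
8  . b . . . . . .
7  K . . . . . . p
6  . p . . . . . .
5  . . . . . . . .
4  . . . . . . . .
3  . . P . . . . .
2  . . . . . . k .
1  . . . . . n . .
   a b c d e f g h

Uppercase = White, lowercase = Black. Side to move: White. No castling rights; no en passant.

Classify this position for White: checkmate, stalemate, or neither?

neither

White to move; white king on a7.
In check: yes, from the black bishop on b8.
King squares — a6: available; b6: available; b7: available; a8: available; b8: available.
Legal moves for White: Kxb8, Ka8, Kb7, Kxb6, Ka6.
White is in check but has 5 legal moves → neither.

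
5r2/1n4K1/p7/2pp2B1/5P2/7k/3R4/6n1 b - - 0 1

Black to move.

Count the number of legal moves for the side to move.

21

Black to move; king on h3.
In check: no.
Legal moves: Rh8, Rg8+, Re8, Rd8, Rc8, Rb8, Ra8, Rf7+, Rf6, Rf5, Rxf4, Nd8, Nd6, Na5, Kg4, Kg3, Nf3, Ne2, a5, d4, c4.
Count: 21.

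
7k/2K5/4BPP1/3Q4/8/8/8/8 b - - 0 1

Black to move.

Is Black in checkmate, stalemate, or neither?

Black to move; black king on h8.
In check: no.
King squares — g7: attacked by Pf6; h7: attacked by Pg6; g8: attacked by Be6.
Legal moves for Black: none.
Not in check and no legal moves → stalemate.

stalemate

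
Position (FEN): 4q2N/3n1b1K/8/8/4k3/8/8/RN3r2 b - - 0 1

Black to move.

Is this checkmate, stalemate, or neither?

neither

Black to move; black king on e4.
In check: no.
Legal moves for Black include: Qxh8+, Qg8+, Qf8, Qd8, Qc8, Qb8, Qa8, Qe7, Qe6, Qe5, Bg8+, Bg6+, Be6, Bh5, Bd5, Bc4, Bb3, Ba2, ... (list truncated; more exist).
Black has legal moves and is not in check → neither.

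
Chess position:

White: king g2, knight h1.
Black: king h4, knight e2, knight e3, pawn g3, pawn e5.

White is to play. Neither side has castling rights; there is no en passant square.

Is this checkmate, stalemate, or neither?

neither

White to move; white king on g2.
In check: yes, from the black knight on e3.
Legal moves for White: Kf3.
White is in check but has 1 legal move → neither.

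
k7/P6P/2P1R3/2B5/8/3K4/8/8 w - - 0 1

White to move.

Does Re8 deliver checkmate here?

yes

After Re8: black king on a8; in check: yes, from the white rook on e8.
King squares — a7: attacked by Bc5; b7: attacked by Pc6; b8: attacked by Pa7.
Black has no legal moves → checkmate.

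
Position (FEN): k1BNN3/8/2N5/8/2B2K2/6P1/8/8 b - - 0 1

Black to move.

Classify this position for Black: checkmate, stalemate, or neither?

stalemate

Black to move; black king on a8.
In check: no.
King squares — a7: attacked by Nc6; b7: attacked by Bc8; b8: attacked by Nc6.
Legal moves for Black: none.
Not in check and no legal moves → stalemate.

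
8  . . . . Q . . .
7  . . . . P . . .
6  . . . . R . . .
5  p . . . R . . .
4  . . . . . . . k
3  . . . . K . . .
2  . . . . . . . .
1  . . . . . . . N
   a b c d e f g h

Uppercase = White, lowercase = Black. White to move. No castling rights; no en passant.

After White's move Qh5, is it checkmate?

yes

After Qh5: black king on h4; in check: yes, from the white queen on h5.
King squares — g3: attacked by Nh1; h3: attacked by Qh5; g4: attacked by Qh5; g5: attacked by Re5; h5: attacked by Re5.
Black has no legal moves → checkmate.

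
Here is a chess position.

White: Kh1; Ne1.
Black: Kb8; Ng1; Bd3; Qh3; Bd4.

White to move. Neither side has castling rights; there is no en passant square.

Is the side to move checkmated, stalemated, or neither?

checkmate

White to move; white king on h1.
In check: yes, from the black queen on h3.
King squares — g1: attacked by Bd4; g2: attacked by Qh3; h2: attacked by Qh3.
Legal moves for White: none.
In check with no legal moves → checkmate.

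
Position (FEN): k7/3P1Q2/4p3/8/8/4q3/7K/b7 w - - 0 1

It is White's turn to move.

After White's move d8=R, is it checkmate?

yes

After d8=R: black king on a8; in check: yes, from the white rook on d8.
King squares — a7: attacked by Qf7; b7: attacked by Qf7; b8: attacked by Rd8.
Black has no legal moves → checkmate.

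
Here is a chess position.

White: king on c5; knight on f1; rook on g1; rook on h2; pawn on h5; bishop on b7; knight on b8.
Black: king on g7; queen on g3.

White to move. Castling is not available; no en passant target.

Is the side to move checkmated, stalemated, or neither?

White to move; white king on c5.
In check: no.
Legal moves for White include: Nd7, Nc6, Na6, Bc8, Ba8, Bc6, Ba6, Bd5, Be4, Bf3, Bg2, Bh1, Kc6, Kb6, Kd5, Kb5, Kd4, Kc4, ... (list truncated; more exist).
White has legal moves and is not in check → neither.

neither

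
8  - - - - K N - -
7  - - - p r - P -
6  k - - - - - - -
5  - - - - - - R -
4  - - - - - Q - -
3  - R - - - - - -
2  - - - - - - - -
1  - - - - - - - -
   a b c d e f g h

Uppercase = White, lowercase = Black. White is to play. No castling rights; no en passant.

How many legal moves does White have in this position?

2

White to move; king on e8.
In check: yes, from the black rook on e7.
Legal moves: Kd8, Kxe7.
Count: 2.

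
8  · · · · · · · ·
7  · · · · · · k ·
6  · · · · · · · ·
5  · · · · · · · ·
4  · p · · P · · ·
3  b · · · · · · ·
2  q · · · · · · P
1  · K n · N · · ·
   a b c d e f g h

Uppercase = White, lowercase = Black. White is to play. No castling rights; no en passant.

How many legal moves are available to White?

White to move; king on b1.
In check: yes, from the black queen on a2.
Legal moves: none.
Count: 0.

0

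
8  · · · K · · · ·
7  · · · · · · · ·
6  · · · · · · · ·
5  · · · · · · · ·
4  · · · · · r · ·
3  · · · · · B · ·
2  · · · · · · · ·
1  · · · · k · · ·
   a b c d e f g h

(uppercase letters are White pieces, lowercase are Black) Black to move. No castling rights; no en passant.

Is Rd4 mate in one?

After Rd4: white king on d8; in check: yes, from the black rook on d4.
White has 5 legal replies: Ke8, Kc8, Ke7, Kc7, Bd5.
In check but a legal move exists → not checkmate.

no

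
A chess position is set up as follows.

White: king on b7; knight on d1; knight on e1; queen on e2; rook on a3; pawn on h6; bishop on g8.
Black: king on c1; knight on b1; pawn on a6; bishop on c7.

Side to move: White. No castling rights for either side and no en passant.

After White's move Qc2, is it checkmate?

After Qc2: black king on c1; in check: yes, from the white queen on c2.
King squares — b1: own knight; d1: attacked by Qc2; b2: attacked by Nd1; c2: attacked by Ne1; d2: attacked by Qc2.
Black has no legal moves → checkmate.

yes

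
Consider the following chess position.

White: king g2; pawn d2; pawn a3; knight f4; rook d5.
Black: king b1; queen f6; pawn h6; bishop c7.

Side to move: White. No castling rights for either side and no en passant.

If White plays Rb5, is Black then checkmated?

After Rb5: black king on b1; in check: yes, from the white rook on b5.
Black has 5 legal replies: Kc2, Ka2, Kc1, Ka1, Qb2.
In check but a legal move exists → not checkmate.

no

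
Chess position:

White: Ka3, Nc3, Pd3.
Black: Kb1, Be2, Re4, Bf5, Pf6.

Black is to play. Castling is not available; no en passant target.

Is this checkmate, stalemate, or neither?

neither

Black to move; black king on b1.
In check: yes, from the white knight on c3.
Legal moves for Black: Kc2, Kc1, Ka1.
Black is in check but has 3 legal moves → neither.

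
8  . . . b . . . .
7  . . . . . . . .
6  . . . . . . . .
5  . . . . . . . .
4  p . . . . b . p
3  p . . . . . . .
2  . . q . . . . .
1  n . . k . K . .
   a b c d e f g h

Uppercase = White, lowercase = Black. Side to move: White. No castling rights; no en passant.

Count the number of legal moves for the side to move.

White to move; king on f1.
In check: no.
Legal moves: Kg1.
Count: 1.

1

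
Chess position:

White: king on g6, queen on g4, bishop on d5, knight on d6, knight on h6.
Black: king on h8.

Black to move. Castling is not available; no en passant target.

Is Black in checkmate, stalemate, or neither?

stalemate

Black to move; black king on h8.
In check: no.
King squares — g7: attacked by Kg6; h7: attacked by Kg6; g8: attacked by Bd5.
Legal moves for Black: none.
Not in check and no legal moves → stalemate.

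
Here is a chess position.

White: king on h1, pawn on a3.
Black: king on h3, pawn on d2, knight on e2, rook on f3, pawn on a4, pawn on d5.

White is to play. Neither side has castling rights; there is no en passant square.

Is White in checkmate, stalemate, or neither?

stalemate

White to move; white king on h1.
In check: no.
King squares — g1: attacked by Ne2; g2: attacked by Kh3; h2: attacked by Kh3.
Legal moves for White: none.
Not in check and no legal moves → stalemate.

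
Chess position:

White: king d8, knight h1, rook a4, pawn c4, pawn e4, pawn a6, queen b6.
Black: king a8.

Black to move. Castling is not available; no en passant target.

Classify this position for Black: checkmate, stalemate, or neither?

Black to move; black king on a8.
In check: no.
King squares — a7: attacked by Qb6; b7: attacked by Pa6; b8: attacked by Qb6.
Legal moves for Black: none.
Not in check and no legal moves → stalemate.

stalemate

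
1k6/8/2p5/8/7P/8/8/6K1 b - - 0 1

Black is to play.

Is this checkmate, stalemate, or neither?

neither

Black to move; black king on b8.
In check: no.
Legal moves for Black: Kc8, Ka8, Kc7, Kb7, Ka7, c5.
Black has 6 legal moves and is not in check → neither.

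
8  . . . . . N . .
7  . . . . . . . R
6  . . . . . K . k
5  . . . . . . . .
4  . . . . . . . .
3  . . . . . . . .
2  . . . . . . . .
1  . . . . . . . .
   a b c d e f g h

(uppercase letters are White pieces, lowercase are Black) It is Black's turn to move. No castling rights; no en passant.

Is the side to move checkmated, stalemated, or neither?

Black to move; black king on h6.
In check: yes, from the white rook on h7.
King squares — g5: attacked by Kf6; h5: attacked by Rh7; g6: attacked by Kf6; g7: attacked by Kf6; h7: attacked by Nf8.
Legal moves for Black: none.
In check with no legal moves → checkmate.

checkmate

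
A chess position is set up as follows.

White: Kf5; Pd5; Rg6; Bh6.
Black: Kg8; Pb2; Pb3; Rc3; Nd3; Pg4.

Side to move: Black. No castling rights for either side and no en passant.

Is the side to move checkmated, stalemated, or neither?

Black to move; black king on g8.
In check: yes, from the white rook on g6.
Legal moves for Black: Kh8, Kh7, Kf7.
Black is in check but has 3 legal moves → neither.

neither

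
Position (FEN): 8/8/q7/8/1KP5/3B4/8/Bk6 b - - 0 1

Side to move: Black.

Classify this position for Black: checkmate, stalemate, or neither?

Black to move; black king on b1.
In check: yes, from the white bishop on d3.
Legal moves for Black: Ka2, Kc1, Kxa1.
Black is in check but has 3 legal moves → neither.

neither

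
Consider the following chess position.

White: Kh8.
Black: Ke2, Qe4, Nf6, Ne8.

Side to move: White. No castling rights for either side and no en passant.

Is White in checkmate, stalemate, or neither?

White to move; white king on h8.
In check: no.
King squares — g7: attacked by Ne8; h7: attacked by Qe4; g8: attacked by Nf6.
Legal moves for White: none.
Not in check and no legal moves → stalemate.

stalemate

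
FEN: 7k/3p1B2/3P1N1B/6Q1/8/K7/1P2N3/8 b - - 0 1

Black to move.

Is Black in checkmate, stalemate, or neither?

stalemate

Black to move; black king on h8.
In check: no.
King squares — g7: attacked by Qg5; h7: attacked by Nf6; g8: attacked by Qg5.
Legal moves for Black: none.
Not in check and no legal moves → stalemate.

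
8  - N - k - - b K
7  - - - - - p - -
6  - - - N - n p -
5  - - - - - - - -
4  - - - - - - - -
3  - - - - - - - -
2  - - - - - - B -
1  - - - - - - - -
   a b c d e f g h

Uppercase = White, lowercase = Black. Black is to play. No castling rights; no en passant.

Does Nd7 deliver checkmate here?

After Nd7: white king on h8; in check: no.
White is not in check, so this cannot be checkmate.

no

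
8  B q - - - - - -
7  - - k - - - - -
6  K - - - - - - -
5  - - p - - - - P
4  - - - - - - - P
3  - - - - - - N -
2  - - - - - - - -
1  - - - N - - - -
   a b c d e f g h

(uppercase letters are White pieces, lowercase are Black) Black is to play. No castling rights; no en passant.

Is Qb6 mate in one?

After Qb6: white king on a6; in check: yes, from the black queen on b6.
King squares — a5: attacked by Qb6; b5: attacked by Qb6; b6: attacked by Kc7; a7: attacked by Qb6; b7: attacked by Qb6.
White has no legal moves → checkmate.

yes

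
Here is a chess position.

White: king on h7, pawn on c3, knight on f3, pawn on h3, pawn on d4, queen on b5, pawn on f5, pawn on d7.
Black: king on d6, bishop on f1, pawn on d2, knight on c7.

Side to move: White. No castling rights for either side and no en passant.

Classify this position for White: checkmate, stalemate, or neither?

White to move; white king on h7.
In check: no.
Legal moves for White include: Kh8, Kg8, Kg7, Kh6, Kg6, Qb8, Qb7, Qc6+, Qb6+, Qa6+, Qe5+, Qd5+, Qc5+, Qa5, Qc4, Qb4+, Qa4, Qd3, ... (list truncated; more exist).
White has legal moves and is not in check → neither.

neither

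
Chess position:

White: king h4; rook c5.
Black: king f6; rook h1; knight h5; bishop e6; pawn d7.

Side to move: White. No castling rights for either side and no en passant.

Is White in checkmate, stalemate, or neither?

checkmate

White to move; white king on h4.
In check: yes, from the black rook on h1.
King squares — g3: attacked by Nh5; h3: attacked by Rh1; g4: attacked by Be6; g5: attacked by Kf6; h5: attacked by Rh1.
Legal moves for White: none.
In check with no legal moves → checkmate.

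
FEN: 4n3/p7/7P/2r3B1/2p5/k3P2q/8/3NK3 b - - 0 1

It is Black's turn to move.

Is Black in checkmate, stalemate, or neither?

Black to move; black king on a3.
In check: no.
Legal moves for Black include: Ng7, Nc7, Nf6, Nd6, Rc8, Rc7, Rc6, Rxg5, Rf5, Re5, Rd5, Rb5, Ra5, Qc8, Qd7, Qxh6, Qe6, Qh5, ... (list truncated; more exist).
Black has legal moves and is not in check → neither.

neither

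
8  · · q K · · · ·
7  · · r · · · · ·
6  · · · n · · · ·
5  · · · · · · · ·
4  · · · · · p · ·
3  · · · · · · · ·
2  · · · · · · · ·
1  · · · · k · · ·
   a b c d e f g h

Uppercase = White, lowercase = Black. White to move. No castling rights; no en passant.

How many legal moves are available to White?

0

White to move; king on d8.
In check: yes, from the black queen on c8.
Legal moves: none.
Count: 0.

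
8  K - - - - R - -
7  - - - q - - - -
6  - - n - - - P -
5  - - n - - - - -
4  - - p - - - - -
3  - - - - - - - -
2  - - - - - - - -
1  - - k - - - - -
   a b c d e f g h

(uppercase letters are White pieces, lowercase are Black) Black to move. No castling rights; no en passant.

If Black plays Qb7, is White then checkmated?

yes

After Qb7: white king on a8; in check: yes, from the black queen on b7.
King squares — a7: attacked by Nc6; b7: attacked by Nc5; b8: attacked by Nc6.
White has no legal moves → checkmate.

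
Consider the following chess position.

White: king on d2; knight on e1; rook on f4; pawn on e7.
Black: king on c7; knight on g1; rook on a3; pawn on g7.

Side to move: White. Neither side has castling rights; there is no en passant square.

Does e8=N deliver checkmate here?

no

After e8=N: black king on c7; in check: yes, from the white knight on e8.
Black has 7 legal replies: Kd8, Kc8, Kb8, Kd7, Kb7, Kc6, Kb6.
In check but a legal move exists → not checkmate.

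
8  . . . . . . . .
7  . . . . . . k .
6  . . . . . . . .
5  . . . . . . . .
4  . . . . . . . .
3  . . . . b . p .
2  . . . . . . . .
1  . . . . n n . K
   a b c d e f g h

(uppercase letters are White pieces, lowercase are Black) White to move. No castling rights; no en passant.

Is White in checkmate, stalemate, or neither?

White to move; white king on h1.
In check: no.
King squares — g1: attacked by Be3; g2: attacked by Ne1; h2: attacked by Nf1.
Legal moves for White: none.
Not in check and no legal moves → stalemate.

stalemate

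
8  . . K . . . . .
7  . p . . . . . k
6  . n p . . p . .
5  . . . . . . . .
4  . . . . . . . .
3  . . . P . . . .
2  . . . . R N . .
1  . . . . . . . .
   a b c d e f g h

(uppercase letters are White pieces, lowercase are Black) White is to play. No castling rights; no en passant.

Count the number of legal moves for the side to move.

4

White to move; king on c8.
In check: yes, from the black knight on b6.
Legal moves: Kd8, Kb8, Kc7, Kxb7.
Count: 4.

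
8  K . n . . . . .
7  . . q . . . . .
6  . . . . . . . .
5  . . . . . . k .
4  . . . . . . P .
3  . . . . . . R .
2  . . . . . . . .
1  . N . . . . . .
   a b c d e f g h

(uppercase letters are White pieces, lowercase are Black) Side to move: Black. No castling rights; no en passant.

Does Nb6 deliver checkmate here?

After Nb6: white king on a8; in check: yes, from the black knight on b6.
King squares — a7: attacked by Qc7; b7: attacked by Qc7; b8: attacked by Qc7.
White has no legal moves → checkmate.

yes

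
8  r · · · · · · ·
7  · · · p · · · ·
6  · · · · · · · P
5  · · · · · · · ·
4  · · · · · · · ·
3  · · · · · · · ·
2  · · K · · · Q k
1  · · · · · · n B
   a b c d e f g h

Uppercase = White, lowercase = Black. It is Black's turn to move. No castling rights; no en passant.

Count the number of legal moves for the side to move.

0

Black to move; king on h2.
In check: yes, from the white queen on g2.
Legal moves: none.
Count: 0.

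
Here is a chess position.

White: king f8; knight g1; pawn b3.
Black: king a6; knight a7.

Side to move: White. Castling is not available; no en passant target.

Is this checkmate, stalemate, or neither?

neither

White to move; white king on f8.
In check: no.
Legal moves for White: Kg8, Ke8, Kg7, Kf7, Ke7, Nh3, Nf3, Ne2, b4.
White has 9 legal moves and is not in check → neither.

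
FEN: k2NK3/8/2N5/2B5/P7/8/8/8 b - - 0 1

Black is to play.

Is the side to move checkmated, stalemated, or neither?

stalemate

Black to move; black king on a8.
In check: no.
King squares — a7: attacked by Bc5; b7: attacked by Nd8; b8: attacked by Nc6.
Legal moves for Black: none.
Not in check and no legal moves → stalemate.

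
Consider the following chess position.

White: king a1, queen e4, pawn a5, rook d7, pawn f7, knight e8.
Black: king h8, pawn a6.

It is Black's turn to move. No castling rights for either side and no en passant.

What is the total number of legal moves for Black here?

0

Black to move; king on h8.
In check: no.
Legal moves: none.
Count: 0.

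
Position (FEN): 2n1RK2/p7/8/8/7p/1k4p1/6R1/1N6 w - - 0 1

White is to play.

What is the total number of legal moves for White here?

White to move; king on f8.
In check: no.
Legal moves: Kg8, Kg7, Kf7, Rd8, Rxc8, Re7, Re6, Re5, Re4, Re3+, Ree2, Re1, Rxg3+, Rh2, Rf2, Rge2, Rd2, Rc2, Rb2+, Ra2, Rg1, Nc3, Na3, Nd2+.
Count: 24.

24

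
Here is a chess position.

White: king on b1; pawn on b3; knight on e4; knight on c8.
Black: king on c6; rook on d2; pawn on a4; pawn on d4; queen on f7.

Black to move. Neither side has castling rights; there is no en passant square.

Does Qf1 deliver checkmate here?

After Qf1: white king on b1; in check: yes, from the black queen on f1.
King squares — a1: attacked by Qf1; c1: attacked by Qf1; a2: attacked by Rd2; b2: attacked by Rd2; c2: attacked by Rd2.
White has no legal moves → checkmate.

yes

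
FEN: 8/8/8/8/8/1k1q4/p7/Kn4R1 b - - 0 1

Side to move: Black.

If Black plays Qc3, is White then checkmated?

yes

After Qc3: white king on a1; in check: yes, from the black queen on c3.
King squares — b1: attacked by Pa2; a2: attacked by Kb3; b2: attacked by Kb3.
White has no legal moves → checkmate.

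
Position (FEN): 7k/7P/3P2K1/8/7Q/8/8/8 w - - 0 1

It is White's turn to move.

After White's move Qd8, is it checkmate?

yes

After Qd8: black king on h8; in check: yes, from the white queen on d8.
King squares — g7: attacked by Kg6; h7: attacked by Kg6; g8: attacked by Ph7.
Black has no legal moves → checkmate.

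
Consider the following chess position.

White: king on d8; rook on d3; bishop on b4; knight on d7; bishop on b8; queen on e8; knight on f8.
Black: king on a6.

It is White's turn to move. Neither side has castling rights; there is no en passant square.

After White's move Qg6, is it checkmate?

After Qg6: black king on a6; in check: yes, from the white queen on g6.
Black has 2 legal replies: Kb7, Kb5.
In check but a legal move exists → not checkmate.

no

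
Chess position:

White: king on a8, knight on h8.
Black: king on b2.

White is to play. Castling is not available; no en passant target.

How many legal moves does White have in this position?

5

White to move; king on a8.
In check: no.
Legal moves: Nf7, Ng6, Kb8, Kb7, Ka7.
Count: 5.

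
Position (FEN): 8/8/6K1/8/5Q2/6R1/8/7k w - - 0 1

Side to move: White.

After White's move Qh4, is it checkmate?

After Qh4: black king on h1; in check: yes, from the white queen on h4.
King squares — g1: attacked by Rg3; g2: attacked by Rg3; h2: attacked by Qh4.
Black has no legal moves → checkmate.

yes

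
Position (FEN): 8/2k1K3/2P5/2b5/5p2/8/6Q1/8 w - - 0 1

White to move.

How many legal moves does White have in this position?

White to move; king on e7.
In check: yes, from the black bishop on c5.
Legal moves: Ke8, Kf7, Kf6, Ke6.
Count: 4.

4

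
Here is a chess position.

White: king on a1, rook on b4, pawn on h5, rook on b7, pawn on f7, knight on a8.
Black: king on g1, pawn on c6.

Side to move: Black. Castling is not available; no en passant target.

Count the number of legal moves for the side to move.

6

Black to move; king on g1.
In check: no.
Legal moves: Kh2, Kg2, Kf2, Kh1, Kf1, c5.
Count: 6.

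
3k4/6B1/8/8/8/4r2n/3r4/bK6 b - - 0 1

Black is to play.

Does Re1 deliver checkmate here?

After Re1: white king on b1; in check: yes, from the black rook on e1.
King squares — a1: attacked by Re1; c1: attacked by Re1; a2: attacked by Rd2; b2: attacked by Ba1; c2: attacked by Rd2.
White has no legal moves → checkmate.

yes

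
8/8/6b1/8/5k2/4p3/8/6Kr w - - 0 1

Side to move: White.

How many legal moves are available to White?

White to move; king on g1.
In check: yes, from the black rook on h1.
Legal moves: Kg2, Kxh1.
Count: 2.

2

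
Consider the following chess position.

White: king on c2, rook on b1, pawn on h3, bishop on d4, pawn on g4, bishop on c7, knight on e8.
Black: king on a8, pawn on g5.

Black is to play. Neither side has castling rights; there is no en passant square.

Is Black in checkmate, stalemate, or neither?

stalemate

Black to move; black king on a8.
In check: no.
King squares — a7: attacked by Bd4; b7: attacked by Rb1; b8: attacked by Rb1.
Legal moves for Black: none.
Not in check and no legal moves → stalemate.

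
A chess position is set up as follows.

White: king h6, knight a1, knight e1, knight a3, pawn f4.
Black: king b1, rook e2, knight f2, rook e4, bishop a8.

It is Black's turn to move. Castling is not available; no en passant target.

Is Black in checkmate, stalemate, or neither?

neither

Black to move; black king on b1.
In check: yes, from the white knight on a3.
Legal moves for Black: Kb2, Ka2, Kc1, Kxa1.
Black is in check but has 4 legal moves → neither.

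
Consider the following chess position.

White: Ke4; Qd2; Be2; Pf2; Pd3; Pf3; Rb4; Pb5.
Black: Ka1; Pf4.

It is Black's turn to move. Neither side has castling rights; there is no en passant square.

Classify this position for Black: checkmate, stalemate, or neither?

Black to move; black king on a1.
In check: no.
King squares — b1: attacked by Rb4; a2: attacked by Qd2; b2: attacked by Qd2.
Legal moves for Black: none.
Not in check and no legal moves → stalemate.

stalemate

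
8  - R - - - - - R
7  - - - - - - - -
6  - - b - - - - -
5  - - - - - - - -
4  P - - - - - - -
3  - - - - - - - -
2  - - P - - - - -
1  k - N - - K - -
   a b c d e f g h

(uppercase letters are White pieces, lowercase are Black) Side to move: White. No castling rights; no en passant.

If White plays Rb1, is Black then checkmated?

no

After Rb1: black king on a1; in check: yes, from the white rook on b1.
Black has 1 legal reply: Kxb1.
In check but a legal move exists → not checkmate.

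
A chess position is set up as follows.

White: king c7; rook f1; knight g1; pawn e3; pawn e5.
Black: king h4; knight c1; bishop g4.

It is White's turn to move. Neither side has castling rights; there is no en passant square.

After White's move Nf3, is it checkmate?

no

After Nf3: black king on h4; in check: yes, from the white knight on f3.
Black has 4 legal replies: Kh5, Kh3, Kg3, Bxf3.
In check but a legal move exists → not checkmate.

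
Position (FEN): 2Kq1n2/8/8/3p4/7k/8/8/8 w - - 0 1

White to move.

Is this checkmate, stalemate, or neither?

White to move; white king on c8.
In check: yes, from the black queen on d8.
King squares — b7: available; c7: attacked by Qd8; d7: attacked by Qd8; b8: attacked by Qd8; d8: available.
Legal moves for White: Kxd8, Kb7.
White is in check but has 2 legal moves → neither.

neither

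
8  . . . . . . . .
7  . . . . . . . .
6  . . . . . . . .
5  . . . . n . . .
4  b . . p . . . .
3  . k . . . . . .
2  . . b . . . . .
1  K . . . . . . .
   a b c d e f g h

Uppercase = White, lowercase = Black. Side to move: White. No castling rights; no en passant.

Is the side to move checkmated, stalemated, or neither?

stalemate

White to move; white king on a1.
In check: no.
King squares — b1: attacked by Bc2; a2: attacked by Kb3; b2: attacked by Kb3.
Legal moves for White: none.
Not in check and no legal moves → stalemate.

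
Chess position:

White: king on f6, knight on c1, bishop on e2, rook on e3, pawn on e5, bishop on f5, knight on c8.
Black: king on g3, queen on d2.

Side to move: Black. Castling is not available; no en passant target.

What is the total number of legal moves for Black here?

6

Black to move; king on g3.
In check: yes, from the white rook on e3.
Legal moves: Kh4, Kf4, Kh2, Kg2, Kf2, Qxe3.
Count: 6.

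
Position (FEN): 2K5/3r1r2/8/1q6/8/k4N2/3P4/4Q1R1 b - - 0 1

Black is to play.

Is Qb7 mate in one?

After Qb7: white king on c8; in check: yes, from the black queen on b7.
King squares — b7: attacked by Rd7; c7: attacked by Qb7; d7: attacked by Qb7; b8: attacked by Qb7; d8: attacked by Rd7.
White has no legal moves → checkmate.

yes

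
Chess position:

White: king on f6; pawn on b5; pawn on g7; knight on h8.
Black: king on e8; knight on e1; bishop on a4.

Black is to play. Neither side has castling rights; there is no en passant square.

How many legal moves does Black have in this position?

Black to move; king on e8.
In check: no.
Legal moves: Kd8, Kd7, Bxb5, Bb3, Bc2, Bd1, Nf3, Nd3, Ng2, Nc2.
Count: 10.

10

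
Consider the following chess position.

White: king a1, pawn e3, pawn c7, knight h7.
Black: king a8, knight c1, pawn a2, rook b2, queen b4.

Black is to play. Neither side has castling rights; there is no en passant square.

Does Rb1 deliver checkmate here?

yes

After Rb1: white king on a1; in check: yes, from the black rook on b1.
King squares — b1: attacked by Pa2; a2: attacked by Nc1; b2: attacked by Rb1.
White has no legal moves → checkmate.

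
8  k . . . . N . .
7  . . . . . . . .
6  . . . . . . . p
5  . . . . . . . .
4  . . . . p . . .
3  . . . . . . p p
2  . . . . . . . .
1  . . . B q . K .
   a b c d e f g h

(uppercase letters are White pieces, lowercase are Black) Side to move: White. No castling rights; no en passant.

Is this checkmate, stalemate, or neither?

White to move; white king on g1.
In check: yes, from the black queen on e1.
King squares — f1: attacked by Qe1; h1: attacked by Qe1; f2: attacked by Qe1; g2: attacked by Ph3; h2: attacked by Pg3.
Legal moves for White: none.
In check with no legal moves → checkmate.

checkmate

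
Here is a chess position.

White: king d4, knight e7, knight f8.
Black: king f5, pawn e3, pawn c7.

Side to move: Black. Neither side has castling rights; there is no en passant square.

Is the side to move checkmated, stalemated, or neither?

Black to move; black king on f5.
In check: yes, from the white knight on e7.
Legal moves for Black: Kf6, Kg5, Kg4, Kf4.
Black is in check but has 4 legal moves → neither.

neither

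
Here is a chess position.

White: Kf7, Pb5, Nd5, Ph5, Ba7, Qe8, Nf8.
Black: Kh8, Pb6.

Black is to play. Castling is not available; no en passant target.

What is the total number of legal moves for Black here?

Black to move; king on h8.
In check: no.
Legal moves: none.
Count: 0.

0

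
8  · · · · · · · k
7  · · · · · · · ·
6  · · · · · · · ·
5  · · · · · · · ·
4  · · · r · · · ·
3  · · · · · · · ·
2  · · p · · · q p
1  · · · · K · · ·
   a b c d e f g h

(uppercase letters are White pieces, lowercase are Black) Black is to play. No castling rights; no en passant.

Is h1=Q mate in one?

After h1=Q: white king on e1; in check: yes, from the black queen on h1.
King squares — d1: attacked by Qh1; f1: attacked by Qh1; d2: attacked by Qg2; e2: attacked by Qg2; f2: attacked by Qg2.
White has no legal moves → checkmate.

yes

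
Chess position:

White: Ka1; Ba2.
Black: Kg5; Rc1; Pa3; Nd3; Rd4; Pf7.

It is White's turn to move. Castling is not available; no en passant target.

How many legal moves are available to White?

White to move; king on a1.
In check: yes, from the black rook on c1.
Legal moves: Bb1.
Count: 1.

1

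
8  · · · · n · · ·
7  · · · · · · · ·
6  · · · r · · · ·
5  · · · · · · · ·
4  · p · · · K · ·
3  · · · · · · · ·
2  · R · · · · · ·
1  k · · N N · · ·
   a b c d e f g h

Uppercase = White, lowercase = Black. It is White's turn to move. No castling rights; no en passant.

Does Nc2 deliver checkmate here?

After Nc2: black king on a1; in check: yes, from the white knight on c2.
King squares — b1: attacked by Rb2; a2: attacked by Rb2; b2: attacked by Nd1.
Black has no legal moves → checkmate.

yes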